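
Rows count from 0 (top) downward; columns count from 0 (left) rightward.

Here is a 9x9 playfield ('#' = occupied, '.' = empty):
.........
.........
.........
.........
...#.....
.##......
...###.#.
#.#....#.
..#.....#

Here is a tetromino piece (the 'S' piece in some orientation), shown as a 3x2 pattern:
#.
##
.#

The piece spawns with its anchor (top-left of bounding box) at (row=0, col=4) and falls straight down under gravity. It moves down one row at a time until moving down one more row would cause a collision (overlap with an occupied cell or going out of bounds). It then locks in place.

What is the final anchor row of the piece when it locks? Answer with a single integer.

Answer: 3

Derivation:
Spawn at (row=0, col=4). Try each row:
  row 0: fits
  row 1: fits
  row 2: fits
  row 3: fits
  row 4: blocked -> lock at row 3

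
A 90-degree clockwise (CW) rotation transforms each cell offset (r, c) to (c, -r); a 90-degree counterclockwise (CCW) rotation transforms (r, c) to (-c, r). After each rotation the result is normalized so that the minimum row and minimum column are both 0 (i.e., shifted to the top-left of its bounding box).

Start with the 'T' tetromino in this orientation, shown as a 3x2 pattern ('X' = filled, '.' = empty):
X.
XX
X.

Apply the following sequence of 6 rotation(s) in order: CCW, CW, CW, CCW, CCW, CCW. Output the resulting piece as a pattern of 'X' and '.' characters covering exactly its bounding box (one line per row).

Start:
X.
XX
X.
After rotation 1 (CCW):
.X.
XXX
After rotation 2 (CW):
X.
XX
X.
After rotation 3 (CW):
XXX
.X.
After rotation 4 (CCW):
X.
XX
X.
After rotation 5 (CCW):
.X.
XXX
After rotation 6 (CCW):
.X
XX
.X

Answer: .X
XX
.X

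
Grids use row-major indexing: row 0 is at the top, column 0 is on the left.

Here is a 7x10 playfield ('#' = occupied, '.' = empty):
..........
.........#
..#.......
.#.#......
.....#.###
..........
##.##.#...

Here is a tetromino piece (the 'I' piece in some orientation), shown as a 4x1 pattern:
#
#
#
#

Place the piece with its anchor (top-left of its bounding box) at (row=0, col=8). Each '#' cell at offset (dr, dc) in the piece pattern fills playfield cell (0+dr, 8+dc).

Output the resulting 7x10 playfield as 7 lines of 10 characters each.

Answer: ........#.
........##
..#.....#.
.#.#....#.
.....#.###
..........
##.##.#...

Derivation:
Fill (0+0,8+0) = (0,8)
Fill (0+1,8+0) = (1,8)
Fill (0+2,8+0) = (2,8)
Fill (0+3,8+0) = (3,8)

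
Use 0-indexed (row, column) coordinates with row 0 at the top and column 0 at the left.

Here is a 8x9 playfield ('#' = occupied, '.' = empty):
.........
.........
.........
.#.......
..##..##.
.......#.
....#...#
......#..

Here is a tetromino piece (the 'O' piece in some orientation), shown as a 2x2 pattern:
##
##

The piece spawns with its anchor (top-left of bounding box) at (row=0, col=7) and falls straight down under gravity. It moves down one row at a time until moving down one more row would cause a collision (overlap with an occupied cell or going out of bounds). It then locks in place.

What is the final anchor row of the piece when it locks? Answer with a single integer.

Spawn at (row=0, col=7). Try each row:
  row 0: fits
  row 1: fits
  row 2: fits
  row 3: blocked -> lock at row 2

Answer: 2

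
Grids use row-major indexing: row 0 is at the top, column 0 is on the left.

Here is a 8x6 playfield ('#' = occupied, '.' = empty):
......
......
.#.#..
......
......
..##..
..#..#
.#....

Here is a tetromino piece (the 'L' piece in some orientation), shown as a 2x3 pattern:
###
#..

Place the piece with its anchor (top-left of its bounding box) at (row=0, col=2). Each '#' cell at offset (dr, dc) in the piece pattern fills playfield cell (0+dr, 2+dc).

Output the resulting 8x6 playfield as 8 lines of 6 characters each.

Fill (0+0,2+0) = (0,2)
Fill (0+0,2+1) = (0,3)
Fill (0+0,2+2) = (0,4)
Fill (0+1,2+0) = (1,2)

Answer: ..###.
..#...
.#.#..
......
......
..##..
..#..#
.#....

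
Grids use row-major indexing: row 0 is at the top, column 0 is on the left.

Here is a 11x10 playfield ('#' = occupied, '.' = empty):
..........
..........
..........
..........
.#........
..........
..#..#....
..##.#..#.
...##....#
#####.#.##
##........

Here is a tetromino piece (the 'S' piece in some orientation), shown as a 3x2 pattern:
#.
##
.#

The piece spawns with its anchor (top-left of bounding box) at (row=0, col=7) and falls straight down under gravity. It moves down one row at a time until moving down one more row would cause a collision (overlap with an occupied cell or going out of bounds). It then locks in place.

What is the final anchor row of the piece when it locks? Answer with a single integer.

Spawn at (row=0, col=7). Try each row:
  row 0: fits
  row 1: fits
  row 2: fits
  row 3: fits
  row 4: fits
  row 5: blocked -> lock at row 4

Answer: 4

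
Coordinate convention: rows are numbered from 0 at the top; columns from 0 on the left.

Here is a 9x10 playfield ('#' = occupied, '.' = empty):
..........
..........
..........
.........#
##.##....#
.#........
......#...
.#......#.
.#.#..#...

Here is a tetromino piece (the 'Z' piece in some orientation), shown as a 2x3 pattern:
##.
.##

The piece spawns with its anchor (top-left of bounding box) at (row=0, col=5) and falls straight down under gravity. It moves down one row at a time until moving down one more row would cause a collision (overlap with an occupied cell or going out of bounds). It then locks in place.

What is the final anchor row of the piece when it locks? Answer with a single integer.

Answer: 4

Derivation:
Spawn at (row=0, col=5). Try each row:
  row 0: fits
  row 1: fits
  row 2: fits
  row 3: fits
  row 4: fits
  row 5: blocked -> lock at row 4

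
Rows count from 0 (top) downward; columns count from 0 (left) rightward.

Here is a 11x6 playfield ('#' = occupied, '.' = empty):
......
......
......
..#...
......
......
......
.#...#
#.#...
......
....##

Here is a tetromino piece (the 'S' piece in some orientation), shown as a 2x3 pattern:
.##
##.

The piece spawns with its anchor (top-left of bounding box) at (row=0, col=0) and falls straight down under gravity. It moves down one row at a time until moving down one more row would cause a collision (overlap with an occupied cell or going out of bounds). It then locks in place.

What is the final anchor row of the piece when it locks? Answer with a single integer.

Spawn at (row=0, col=0). Try each row:
  row 0: fits
  row 1: fits
  row 2: fits
  row 3: blocked -> lock at row 2

Answer: 2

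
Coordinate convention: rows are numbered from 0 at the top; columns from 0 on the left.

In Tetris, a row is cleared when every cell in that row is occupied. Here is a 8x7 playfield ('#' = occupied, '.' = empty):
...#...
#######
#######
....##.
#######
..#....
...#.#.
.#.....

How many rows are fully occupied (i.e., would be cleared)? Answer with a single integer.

Answer: 3

Derivation:
Check each row:
  row 0: 6 empty cells -> not full
  row 1: 0 empty cells -> FULL (clear)
  row 2: 0 empty cells -> FULL (clear)
  row 3: 5 empty cells -> not full
  row 4: 0 empty cells -> FULL (clear)
  row 5: 6 empty cells -> not full
  row 6: 5 empty cells -> not full
  row 7: 6 empty cells -> not full
Total rows cleared: 3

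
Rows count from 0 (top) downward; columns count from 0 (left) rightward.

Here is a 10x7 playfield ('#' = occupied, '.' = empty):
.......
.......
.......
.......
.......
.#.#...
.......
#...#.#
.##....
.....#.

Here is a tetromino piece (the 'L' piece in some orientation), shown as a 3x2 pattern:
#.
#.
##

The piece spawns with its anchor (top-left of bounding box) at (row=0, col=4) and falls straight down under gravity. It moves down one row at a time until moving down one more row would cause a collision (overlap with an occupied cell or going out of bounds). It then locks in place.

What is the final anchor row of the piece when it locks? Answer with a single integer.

Answer: 4

Derivation:
Spawn at (row=0, col=4). Try each row:
  row 0: fits
  row 1: fits
  row 2: fits
  row 3: fits
  row 4: fits
  row 5: blocked -> lock at row 4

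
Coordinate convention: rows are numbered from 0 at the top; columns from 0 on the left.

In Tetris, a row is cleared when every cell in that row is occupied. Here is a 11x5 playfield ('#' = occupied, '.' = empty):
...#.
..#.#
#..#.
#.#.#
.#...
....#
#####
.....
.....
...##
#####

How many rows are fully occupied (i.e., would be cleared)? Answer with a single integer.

Check each row:
  row 0: 4 empty cells -> not full
  row 1: 3 empty cells -> not full
  row 2: 3 empty cells -> not full
  row 3: 2 empty cells -> not full
  row 4: 4 empty cells -> not full
  row 5: 4 empty cells -> not full
  row 6: 0 empty cells -> FULL (clear)
  row 7: 5 empty cells -> not full
  row 8: 5 empty cells -> not full
  row 9: 3 empty cells -> not full
  row 10: 0 empty cells -> FULL (clear)
Total rows cleared: 2

Answer: 2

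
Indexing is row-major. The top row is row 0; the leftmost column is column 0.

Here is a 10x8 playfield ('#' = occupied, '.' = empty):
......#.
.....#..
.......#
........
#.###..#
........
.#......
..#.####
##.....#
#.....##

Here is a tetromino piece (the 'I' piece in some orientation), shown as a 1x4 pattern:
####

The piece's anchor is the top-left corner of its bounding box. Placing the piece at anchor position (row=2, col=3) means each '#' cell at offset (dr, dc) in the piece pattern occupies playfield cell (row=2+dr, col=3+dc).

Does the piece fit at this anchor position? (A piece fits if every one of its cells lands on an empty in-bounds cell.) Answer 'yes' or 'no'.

Answer: yes

Derivation:
Check each piece cell at anchor (2, 3):
  offset (0,0) -> (2,3): empty -> OK
  offset (0,1) -> (2,4): empty -> OK
  offset (0,2) -> (2,5): empty -> OK
  offset (0,3) -> (2,6): empty -> OK
All cells valid: yes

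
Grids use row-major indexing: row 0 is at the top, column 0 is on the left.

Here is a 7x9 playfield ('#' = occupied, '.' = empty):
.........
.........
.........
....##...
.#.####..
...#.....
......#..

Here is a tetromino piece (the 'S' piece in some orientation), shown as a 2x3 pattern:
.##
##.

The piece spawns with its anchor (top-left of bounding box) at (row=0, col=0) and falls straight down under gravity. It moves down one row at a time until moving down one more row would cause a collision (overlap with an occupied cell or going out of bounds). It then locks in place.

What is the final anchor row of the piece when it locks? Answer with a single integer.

Spawn at (row=0, col=0). Try each row:
  row 0: fits
  row 1: fits
  row 2: fits
  row 3: blocked -> lock at row 2

Answer: 2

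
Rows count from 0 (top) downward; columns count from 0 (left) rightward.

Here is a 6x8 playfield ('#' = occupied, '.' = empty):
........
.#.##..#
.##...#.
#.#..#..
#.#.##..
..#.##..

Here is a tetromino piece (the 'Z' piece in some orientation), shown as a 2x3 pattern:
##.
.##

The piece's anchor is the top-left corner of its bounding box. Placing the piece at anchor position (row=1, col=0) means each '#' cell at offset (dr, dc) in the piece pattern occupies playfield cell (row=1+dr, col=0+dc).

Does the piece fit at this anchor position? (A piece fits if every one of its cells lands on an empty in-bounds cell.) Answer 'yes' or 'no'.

Check each piece cell at anchor (1, 0):
  offset (0,0) -> (1,0): empty -> OK
  offset (0,1) -> (1,1): occupied ('#') -> FAIL
  offset (1,1) -> (2,1): occupied ('#') -> FAIL
  offset (1,2) -> (2,2): occupied ('#') -> FAIL
All cells valid: no

Answer: no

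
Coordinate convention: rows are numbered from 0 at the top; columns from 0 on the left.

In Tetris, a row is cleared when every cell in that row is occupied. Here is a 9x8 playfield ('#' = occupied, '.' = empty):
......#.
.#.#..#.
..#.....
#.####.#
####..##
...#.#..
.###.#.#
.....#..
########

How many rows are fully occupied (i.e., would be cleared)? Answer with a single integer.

Answer: 1

Derivation:
Check each row:
  row 0: 7 empty cells -> not full
  row 1: 5 empty cells -> not full
  row 2: 7 empty cells -> not full
  row 3: 2 empty cells -> not full
  row 4: 2 empty cells -> not full
  row 5: 6 empty cells -> not full
  row 6: 3 empty cells -> not full
  row 7: 7 empty cells -> not full
  row 8: 0 empty cells -> FULL (clear)
Total rows cleared: 1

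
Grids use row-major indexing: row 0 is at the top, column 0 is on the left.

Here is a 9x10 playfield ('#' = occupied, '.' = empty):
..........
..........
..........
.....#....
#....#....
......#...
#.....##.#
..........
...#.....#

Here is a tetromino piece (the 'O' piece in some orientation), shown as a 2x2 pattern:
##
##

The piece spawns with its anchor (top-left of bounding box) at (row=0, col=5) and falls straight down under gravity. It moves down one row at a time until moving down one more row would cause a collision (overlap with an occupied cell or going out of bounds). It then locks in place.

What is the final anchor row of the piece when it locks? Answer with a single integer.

Answer: 1

Derivation:
Spawn at (row=0, col=5). Try each row:
  row 0: fits
  row 1: fits
  row 2: blocked -> lock at row 1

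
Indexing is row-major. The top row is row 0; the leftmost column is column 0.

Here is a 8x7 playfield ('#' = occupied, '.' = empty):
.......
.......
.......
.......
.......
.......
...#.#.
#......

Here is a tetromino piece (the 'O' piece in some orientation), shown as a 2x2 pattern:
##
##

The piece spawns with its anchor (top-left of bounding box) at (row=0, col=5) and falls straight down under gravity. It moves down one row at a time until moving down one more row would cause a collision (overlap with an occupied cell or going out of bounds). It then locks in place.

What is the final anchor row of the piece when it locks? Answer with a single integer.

Spawn at (row=0, col=5). Try each row:
  row 0: fits
  row 1: fits
  row 2: fits
  row 3: fits
  row 4: fits
  row 5: blocked -> lock at row 4

Answer: 4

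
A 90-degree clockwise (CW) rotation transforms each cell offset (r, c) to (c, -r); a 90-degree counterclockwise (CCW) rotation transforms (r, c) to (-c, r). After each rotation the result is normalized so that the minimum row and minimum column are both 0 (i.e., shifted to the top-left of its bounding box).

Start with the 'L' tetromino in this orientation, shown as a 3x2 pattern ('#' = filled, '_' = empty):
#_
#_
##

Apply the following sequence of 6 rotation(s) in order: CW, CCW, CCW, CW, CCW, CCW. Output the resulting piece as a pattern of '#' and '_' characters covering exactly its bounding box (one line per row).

Start:
#_
#_
##
After rotation 1 (CW):
###
#__
After rotation 2 (CCW):
#_
#_
##
After rotation 3 (CCW):
__#
###
After rotation 4 (CW):
#_
#_
##
After rotation 5 (CCW):
__#
###
After rotation 6 (CCW):
##
_#
_#

Answer: ##
_#
_#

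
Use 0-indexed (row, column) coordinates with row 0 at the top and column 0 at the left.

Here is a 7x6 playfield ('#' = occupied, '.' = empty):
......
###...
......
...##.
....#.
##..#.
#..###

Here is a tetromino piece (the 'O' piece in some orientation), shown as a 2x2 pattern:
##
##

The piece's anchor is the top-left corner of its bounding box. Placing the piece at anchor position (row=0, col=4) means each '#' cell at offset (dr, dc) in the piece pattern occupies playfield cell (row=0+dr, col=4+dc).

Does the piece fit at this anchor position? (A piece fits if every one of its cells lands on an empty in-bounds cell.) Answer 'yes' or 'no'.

Check each piece cell at anchor (0, 4):
  offset (0,0) -> (0,4): empty -> OK
  offset (0,1) -> (0,5): empty -> OK
  offset (1,0) -> (1,4): empty -> OK
  offset (1,1) -> (1,5): empty -> OK
All cells valid: yes

Answer: yes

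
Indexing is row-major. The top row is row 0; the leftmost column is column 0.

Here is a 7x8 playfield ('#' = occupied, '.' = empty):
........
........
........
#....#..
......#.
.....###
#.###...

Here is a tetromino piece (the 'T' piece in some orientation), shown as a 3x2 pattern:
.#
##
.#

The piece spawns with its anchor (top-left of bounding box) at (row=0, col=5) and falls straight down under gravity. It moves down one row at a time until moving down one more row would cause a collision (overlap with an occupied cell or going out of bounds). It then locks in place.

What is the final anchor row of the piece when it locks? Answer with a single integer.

Spawn at (row=0, col=5). Try each row:
  row 0: fits
  row 1: fits
  row 2: blocked -> lock at row 1

Answer: 1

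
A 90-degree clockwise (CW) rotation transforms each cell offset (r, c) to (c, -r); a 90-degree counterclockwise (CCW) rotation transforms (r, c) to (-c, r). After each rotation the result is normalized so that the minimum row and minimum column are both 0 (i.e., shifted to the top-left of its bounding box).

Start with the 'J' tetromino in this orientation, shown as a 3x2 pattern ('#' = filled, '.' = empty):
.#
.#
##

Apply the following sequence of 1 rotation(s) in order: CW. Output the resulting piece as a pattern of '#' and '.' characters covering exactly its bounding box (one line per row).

Answer: #..
###

Derivation:
Start:
.#
.#
##
After rotation 1 (CW):
#..
###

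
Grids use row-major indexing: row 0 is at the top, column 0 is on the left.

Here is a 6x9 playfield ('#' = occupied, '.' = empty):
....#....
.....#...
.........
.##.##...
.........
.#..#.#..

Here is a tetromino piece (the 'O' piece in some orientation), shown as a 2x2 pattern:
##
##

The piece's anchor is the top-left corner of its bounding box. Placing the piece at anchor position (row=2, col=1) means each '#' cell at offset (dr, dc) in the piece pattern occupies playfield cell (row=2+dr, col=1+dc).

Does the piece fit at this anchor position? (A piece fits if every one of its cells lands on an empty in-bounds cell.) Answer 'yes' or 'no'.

Check each piece cell at anchor (2, 1):
  offset (0,0) -> (2,1): empty -> OK
  offset (0,1) -> (2,2): empty -> OK
  offset (1,0) -> (3,1): occupied ('#') -> FAIL
  offset (1,1) -> (3,2): occupied ('#') -> FAIL
All cells valid: no

Answer: no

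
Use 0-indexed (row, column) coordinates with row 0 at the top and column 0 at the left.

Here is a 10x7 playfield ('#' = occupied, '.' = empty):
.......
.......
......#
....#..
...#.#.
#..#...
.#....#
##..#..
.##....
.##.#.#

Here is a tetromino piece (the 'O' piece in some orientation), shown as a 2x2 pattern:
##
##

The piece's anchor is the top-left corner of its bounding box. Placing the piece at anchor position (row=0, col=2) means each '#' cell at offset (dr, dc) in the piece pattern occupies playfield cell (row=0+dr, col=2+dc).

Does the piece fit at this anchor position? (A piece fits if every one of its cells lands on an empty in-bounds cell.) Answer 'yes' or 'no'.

Answer: yes

Derivation:
Check each piece cell at anchor (0, 2):
  offset (0,0) -> (0,2): empty -> OK
  offset (0,1) -> (0,3): empty -> OK
  offset (1,0) -> (1,2): empty -> OK
  offset (1,1) -> (1,3): empty -> OK
All cells valid: yes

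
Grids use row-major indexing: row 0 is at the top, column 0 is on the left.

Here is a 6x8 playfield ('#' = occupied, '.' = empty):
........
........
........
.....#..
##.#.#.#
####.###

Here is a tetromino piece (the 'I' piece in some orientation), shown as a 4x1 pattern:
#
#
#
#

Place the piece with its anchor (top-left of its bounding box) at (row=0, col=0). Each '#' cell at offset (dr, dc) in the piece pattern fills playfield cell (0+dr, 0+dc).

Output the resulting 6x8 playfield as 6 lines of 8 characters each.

Answer: #.......
#.......
#.......
#....#..
##.#.#.#
####.###

Derivation:
Fill (0+0,0+0) = (0,0)
Fill (0+1,0+0) = (1,0)
Fill (0+2,0+0) = (2,0)
Fill (0+3,0+0) = (3,0)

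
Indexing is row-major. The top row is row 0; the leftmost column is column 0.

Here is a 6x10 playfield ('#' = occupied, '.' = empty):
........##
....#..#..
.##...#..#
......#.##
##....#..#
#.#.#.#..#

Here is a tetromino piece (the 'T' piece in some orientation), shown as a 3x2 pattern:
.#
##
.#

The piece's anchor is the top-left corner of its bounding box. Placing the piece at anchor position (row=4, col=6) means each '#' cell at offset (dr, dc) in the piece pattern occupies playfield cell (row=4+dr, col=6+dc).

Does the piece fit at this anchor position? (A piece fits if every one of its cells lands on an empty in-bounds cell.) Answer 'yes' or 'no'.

Check each piece cell at anchor (4, 6):
  offset (0,1) -> (4,7): empty -> OK
  offset (1,0) -> (5,6): occupied ('#') -> FAIL
  offset (1,1) -> (5,7): empty -> OK
  offset (2,1) -> (6,7): out of bounds -> FAIL
All cells valid: no

Answer: no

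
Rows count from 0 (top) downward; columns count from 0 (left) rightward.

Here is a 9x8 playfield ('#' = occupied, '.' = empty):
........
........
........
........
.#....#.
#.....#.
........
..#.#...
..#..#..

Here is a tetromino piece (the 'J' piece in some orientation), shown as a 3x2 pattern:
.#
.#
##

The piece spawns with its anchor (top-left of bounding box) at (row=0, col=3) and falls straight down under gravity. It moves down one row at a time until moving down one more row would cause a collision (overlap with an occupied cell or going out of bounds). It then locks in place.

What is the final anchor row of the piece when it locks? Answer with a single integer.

Spawn at (row=0, col=3). Try each row:
  row 0: fits
  row 1: fits
  row 2: fits
  row 3: fits
  row 4: fits
  row 5: blocked -> lock at row 4

Answer: 4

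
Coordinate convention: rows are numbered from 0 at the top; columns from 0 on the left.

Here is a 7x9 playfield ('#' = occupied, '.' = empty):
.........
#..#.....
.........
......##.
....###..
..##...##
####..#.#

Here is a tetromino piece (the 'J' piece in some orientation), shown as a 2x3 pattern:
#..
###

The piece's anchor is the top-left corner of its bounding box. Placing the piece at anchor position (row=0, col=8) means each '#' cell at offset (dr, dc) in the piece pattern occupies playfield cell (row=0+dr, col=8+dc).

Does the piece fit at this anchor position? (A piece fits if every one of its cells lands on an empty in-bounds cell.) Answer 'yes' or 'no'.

Check each piece cell at anchor (0, 8):
  offset (0,0) -> (0,8): empty -> OK
  offset (1,0) -> (1,8): empty -> OK
  offset (1,1) -> (1,9): out of bounds -> FAIL
  offset (1,2) -> (1,10): out of bounds -> FAIL
All cells valid: no

Answer: no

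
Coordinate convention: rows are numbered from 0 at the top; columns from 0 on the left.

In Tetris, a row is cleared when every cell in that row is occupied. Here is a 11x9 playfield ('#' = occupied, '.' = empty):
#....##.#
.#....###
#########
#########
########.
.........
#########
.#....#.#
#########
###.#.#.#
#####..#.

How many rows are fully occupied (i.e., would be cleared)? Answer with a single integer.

Check each row:
  row 0: 5 empty cells -> not full
  row 1: 5 empty cells -> not full
  row 2: 0 empty cells -> FULL (clear)
  row 3: 0 empty cells -> FULL (clear)
  row 4: 1 empty cell -> not full
  row 5: 9 empty cells -> not full
  row 6: 0 empty cells -> FULL (clear)
  row 7: 6 empty cells -> not full
  row 8: 0 empty cells -> FULL (clear)
  row 9: 3 empty cells -> not full
  row 10: 3 empty cells -> not full
Total rows cleared: 4

Answer: 4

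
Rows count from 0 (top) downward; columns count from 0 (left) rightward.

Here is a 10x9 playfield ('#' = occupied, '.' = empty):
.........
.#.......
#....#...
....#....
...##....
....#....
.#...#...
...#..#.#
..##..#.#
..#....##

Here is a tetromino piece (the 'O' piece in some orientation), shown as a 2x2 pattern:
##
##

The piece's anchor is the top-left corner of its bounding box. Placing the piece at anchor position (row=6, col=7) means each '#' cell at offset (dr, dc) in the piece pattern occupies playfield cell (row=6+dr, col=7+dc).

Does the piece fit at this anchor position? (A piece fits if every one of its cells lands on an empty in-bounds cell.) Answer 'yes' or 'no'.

Check each piece cell at anchor (6, 7):
  offset (0,0) -> (6,7): empty -> OK
  offset (0,1) -> (6,8): empty -> OK
  offset (1,0) -> (7,7): empty -> OK
  offset (1,1) -> (7,8): occupied ('#') -> FAIL
All cells valid: no

Answer: no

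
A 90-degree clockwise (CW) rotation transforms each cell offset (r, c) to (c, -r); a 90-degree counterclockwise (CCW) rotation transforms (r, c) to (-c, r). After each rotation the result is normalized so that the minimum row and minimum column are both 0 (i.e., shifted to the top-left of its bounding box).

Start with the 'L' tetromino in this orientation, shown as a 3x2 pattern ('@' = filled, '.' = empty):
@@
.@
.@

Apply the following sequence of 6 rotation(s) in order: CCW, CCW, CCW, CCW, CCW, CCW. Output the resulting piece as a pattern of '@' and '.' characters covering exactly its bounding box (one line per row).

Answer: @.
@.
@@

Derivation:
Start:
@@
.@
.@
After rotation 1 (CCW):
@@@
@..
After rotation 2 (CCW):
@.
@.
@@
After rotation 3 (CCW):
..@
@@@
After rotation 4 (CCW):
@@
.@
.@
After rotation 5 (CCW):
@@@
@..
After rotation 6 (CCW):
@.
@.
@@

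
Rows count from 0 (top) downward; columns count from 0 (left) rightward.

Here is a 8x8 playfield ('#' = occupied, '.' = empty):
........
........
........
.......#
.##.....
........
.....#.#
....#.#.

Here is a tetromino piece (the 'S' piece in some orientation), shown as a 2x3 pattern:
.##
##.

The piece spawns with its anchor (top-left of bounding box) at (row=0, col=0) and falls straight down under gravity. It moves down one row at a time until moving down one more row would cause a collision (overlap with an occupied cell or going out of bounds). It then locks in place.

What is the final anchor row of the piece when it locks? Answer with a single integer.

Spawn at (row=0, col=0). Try each row:
  row 0: fits
  row 1: fits
  row 2: fits
  row 3: blocked -> lock at row 2

Answer: 2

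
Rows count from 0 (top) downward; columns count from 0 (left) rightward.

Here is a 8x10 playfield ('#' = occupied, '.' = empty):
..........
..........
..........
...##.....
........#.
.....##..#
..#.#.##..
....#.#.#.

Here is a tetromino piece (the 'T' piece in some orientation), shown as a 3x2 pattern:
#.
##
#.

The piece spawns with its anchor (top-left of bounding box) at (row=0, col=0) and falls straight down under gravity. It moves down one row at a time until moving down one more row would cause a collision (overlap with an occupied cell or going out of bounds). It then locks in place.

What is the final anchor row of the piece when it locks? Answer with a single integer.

Spawn at (row=0, col=0). Try each row:
  row 0: fits
  row 1: fits
  row 2: fits
  row 3: fits
  row 4: fits
  row 5: fits
  row 6: blocked -> lock at row 5

Answer: 5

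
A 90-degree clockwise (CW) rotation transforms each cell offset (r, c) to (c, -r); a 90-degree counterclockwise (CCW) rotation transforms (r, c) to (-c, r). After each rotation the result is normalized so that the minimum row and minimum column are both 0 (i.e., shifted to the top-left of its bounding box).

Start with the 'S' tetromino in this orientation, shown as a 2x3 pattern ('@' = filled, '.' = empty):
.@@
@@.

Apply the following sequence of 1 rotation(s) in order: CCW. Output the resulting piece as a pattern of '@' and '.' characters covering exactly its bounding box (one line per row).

Start:
.@@
@@.
After rotation 1 (CCW):
@.
@@
.@

Answer: @.
@@
.@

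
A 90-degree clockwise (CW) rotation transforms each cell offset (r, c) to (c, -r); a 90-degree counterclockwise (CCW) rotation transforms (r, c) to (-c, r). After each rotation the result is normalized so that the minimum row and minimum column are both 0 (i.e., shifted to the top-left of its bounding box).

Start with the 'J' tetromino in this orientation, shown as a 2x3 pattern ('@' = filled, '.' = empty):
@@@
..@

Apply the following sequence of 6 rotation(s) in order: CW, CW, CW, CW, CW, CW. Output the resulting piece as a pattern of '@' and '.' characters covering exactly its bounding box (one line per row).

Start:
@@@
..@
After rotation 1 (CW):
.@
.@
@@
After rotation 2 (CW):
@..
@@@
After rotation 3 (CW):
@@
@.
@.
After rotation 4 (CW):
@@@
..@
After rotation 5 (CW):
.@
.@
@@
After rotation 6 (CW):
@..
@@@

Answer: @..
@@@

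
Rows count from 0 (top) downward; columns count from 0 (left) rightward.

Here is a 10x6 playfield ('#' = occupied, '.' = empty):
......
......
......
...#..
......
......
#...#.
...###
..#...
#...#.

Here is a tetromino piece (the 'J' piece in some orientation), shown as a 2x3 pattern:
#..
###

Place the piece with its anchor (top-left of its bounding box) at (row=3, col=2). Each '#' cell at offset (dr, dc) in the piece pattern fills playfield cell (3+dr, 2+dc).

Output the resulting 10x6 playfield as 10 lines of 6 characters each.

Answer: ......
......
......
..##..
..###.
......
#...#.
...###
..#...
#...#.

Derivation:
Fill (3+0,2+0) = (3,2)
Fill (3+1,2+0) = (4,2)
Fill (3+1,2+1) = (4,3)
Fill (3+1,2+2) = (4,4)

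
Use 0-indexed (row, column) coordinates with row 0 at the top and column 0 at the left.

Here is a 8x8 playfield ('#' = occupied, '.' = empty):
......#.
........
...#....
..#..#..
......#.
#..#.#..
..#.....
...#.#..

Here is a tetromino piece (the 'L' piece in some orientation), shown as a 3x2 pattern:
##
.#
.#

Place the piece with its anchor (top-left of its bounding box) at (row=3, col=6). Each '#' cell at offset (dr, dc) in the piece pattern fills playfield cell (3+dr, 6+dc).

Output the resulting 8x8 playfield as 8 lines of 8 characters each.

Answer: ......#.
........
...#....
..#..###
......##
#..#.#.#
..#.....
...#.#..

Derivation:
Fill (3+0,6+0) = (3,6)
Fill (3+0,6+1) = (3,7)
Fill (3+1,6+1) = (4,7)
Fill (3+2,6+1) = (5,7)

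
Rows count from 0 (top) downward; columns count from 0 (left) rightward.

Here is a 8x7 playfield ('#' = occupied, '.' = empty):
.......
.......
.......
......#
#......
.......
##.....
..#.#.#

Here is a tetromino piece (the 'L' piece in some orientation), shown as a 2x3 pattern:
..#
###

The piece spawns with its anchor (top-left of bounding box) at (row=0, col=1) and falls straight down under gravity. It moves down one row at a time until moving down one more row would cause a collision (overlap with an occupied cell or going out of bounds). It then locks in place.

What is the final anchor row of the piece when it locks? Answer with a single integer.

Spawn at (row=0, col=1). Try each row:
  row 0: fits
  row 1: fits
  row 2: fits
  row 3: fits
  row 4: fits
  row 5: blocked -> lock at row 4

Answer: 4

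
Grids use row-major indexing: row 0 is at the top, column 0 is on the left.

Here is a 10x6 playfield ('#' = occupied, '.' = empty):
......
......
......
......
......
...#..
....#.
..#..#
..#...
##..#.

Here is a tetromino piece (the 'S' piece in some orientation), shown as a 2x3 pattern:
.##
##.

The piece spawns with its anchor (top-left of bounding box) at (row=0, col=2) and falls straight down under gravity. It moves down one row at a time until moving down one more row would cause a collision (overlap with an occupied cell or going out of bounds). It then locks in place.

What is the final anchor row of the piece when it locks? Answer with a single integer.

Spawn at (row=0, col=2). Try each row:
  row 0: fits
  row 1: fits
  row 2: fits
  row 3: fits
  row 4: blocked -> lock at row 3

Answer: 3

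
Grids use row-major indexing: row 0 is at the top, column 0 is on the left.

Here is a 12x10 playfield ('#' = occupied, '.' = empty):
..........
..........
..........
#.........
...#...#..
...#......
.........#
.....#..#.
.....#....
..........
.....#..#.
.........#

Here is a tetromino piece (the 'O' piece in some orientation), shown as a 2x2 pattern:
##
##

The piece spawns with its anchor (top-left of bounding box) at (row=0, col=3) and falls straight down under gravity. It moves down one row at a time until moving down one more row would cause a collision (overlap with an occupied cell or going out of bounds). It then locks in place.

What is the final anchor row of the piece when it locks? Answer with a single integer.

Answer: 2

Derivation:
Spawn at (row=0, col=3). Try each row:
  row 0: fits
  row 1: fits
  row 2: fits
  row 3: blocked -> lock at row 2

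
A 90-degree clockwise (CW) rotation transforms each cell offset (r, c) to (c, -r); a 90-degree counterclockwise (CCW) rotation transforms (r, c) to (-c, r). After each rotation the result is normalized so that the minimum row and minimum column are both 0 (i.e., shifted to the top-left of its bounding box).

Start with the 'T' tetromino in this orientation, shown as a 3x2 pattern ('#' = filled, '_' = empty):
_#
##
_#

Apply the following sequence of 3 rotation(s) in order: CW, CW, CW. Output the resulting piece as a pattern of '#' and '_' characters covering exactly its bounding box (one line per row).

Start:
_#
##
_#
After rotation 1 (CW):
_#_
###
After rotation 2 (CW):
#_
##
#_
After rotation 3 (CW):
###
_#_

Answer: ###
_#_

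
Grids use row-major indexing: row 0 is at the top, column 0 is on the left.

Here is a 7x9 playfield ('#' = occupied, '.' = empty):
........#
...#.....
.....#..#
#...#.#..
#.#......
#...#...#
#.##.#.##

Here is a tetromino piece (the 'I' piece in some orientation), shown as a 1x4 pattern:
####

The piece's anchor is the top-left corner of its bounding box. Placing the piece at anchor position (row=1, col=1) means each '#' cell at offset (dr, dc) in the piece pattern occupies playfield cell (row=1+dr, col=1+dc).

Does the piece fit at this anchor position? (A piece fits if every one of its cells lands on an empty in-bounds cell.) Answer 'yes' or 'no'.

Answer: no

Derivation:
Check each piece cell at anchor (1, 1):
  offset (0,0) -> (1,1): empty -> OK
  offset (0,1) -> (1,2): empty -> OK
  offset (0,2) -> (1,3): occupied ('#') -> FAIL
  offset (0,3) -> (1,4): empty -> OK
All cells valid: no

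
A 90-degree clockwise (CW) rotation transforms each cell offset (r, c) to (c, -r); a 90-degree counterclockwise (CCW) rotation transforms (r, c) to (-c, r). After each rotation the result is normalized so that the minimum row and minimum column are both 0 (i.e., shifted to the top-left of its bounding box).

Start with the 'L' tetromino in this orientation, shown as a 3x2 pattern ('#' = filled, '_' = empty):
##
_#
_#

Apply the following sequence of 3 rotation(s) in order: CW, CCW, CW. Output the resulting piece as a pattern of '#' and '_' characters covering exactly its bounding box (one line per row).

Answer: __#
###

Derivation:
Start:
##
_#
_#
After rotation 1 (CW):
__#
###
After rotation 2 (CCW):
##
_#
_#
After rotation 3 (CW):
__#
###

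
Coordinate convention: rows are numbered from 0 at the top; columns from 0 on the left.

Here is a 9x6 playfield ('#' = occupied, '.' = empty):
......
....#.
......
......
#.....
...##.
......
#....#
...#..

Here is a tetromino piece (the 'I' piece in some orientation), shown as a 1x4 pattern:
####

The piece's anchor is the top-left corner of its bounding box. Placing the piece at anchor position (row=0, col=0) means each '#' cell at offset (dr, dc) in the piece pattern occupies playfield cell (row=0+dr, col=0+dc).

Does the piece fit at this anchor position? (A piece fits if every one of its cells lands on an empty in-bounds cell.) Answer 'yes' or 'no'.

Check each piece cell at anchor (0, 0):
  offset (0,0) -> (0,0): empty -> OK
  offset (0,1) -> (0,1): empty -> OK
  offset (0,2) -> (0,2): empty -> OK
  offset (0,3) -> (0,3): empty -> OK
All cells valid: yes

Answer: yes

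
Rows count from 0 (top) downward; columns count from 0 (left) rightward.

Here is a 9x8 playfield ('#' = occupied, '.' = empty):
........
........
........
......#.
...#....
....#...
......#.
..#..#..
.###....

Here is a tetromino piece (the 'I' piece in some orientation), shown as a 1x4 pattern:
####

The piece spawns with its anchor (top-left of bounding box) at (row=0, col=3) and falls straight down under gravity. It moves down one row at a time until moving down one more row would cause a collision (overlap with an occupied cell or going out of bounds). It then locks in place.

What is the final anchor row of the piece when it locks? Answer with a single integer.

Answer: 2

Derivation:
Spawn at (row=0, col=3). Try each row:
  row 0: fits
  row 1: fits
  row 2: fits
  row 3: blocked -> lock at row 2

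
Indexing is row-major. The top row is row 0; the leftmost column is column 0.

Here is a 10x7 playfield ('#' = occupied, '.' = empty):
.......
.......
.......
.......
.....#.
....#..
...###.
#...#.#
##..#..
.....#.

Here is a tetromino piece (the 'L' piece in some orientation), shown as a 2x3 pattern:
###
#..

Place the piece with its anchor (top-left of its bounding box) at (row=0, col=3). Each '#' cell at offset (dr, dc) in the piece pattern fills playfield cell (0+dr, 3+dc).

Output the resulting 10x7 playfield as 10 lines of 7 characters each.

Answer: ...###.
...#...
.......
.......
.....#.
....#..
...###.
#...#.#
##..#..
.....#.

Derivation:
Fill (0+0,3+0) = (0,3)
Fill (0+0,3+1) = (0,4)
Fill (0+0,3+2) = (0,5)
Fill (0+1,3+0) = (1,3)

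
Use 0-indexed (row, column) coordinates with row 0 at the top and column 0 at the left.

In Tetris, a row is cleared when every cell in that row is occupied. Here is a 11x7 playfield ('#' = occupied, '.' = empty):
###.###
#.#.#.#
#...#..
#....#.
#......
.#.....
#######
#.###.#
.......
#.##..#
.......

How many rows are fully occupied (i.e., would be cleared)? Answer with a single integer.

Answer: 1

Derivation:
Check each row:
  row 0: 1 empty cell -> not full
  row 1: 3 empty cells -> not full
  row 2: 5 empty cells -> not full
  row 3: 5 empty cells -> not full
  row 4: 6 empty cells -> not full
  row 5: 6 empty cells -> not full
  row 6: 0 empty cells -> FULL (clear)
  row 7: 2 empty cells -> not full
  row 8: 7 empty cells -> not full
  row 9: 3 empty cells -> not full
  row 10: 7 empty cells -> not full
Total rows cleared: 1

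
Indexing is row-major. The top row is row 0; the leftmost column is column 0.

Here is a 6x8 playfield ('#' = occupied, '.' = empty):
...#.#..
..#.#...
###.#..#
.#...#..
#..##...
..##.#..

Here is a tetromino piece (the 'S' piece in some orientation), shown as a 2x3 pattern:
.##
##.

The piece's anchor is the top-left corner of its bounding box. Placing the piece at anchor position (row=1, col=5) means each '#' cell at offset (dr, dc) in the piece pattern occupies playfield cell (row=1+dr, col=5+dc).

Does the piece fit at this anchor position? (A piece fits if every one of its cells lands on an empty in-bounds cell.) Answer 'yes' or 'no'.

Check each piece cell at anchor (1, 5):
  offset (0,1) -> (1,6): empty -> OK
  offset (0,2) -> (1,7): empty -> OK
  offset (1,0) -> (2,5): empty -> OK
  offset (1,1) -> (2,6): empty -> OK
All cells valid: yes

Answer: yes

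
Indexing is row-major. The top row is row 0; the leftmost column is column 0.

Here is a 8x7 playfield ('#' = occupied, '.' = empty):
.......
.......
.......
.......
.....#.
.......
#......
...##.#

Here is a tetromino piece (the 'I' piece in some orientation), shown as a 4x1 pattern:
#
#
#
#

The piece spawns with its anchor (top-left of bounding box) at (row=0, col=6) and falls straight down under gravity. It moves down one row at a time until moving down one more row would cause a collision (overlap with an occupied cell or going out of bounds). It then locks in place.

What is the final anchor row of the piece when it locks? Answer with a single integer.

Answer: 3

Derivation:
Spawn at (row=0, col=6). Try each row:
  row 0: fits
  row 1: fits
  row 2: fits
  row 3: fits
  row 4: blocked -> lock at row 3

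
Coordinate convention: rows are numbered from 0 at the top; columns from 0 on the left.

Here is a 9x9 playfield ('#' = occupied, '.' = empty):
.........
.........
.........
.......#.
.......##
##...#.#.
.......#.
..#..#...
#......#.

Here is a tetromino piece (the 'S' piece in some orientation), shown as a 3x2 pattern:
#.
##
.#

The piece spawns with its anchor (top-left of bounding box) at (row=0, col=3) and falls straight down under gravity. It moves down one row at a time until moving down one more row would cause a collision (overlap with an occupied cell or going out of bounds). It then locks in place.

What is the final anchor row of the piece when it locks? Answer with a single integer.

Spawn at (row=0, col=3). Try each row:
  row 0: fits
  row 1: fits
  row 2: fits
  row 3: fits
  row 4: fits
  row 5: fits
  row 6: fits
  row 7: blocked -> lock at row 6

Answer: 6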